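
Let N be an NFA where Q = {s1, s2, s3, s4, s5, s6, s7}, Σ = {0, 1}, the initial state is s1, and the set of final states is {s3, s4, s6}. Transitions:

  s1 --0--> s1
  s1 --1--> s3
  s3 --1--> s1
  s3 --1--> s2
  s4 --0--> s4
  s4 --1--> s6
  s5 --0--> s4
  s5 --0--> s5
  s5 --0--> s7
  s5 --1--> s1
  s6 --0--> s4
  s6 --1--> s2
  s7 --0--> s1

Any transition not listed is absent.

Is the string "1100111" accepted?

Start in {s1}.
Read '1': s1→{s3}; now {s3}.
Read '1': s3→{s1, s2}; now {s1, s2}.
Read '0': s1→{s1}, s2→∅; now {s1}.
Read '0': s1→{s1}; now {s1}.
Read '1': s1→{s3}; now {s3}.
Read '1': s3→{s1, s2}; now {s1, s2}.
Read '1': s1→{s3}, s2→∅; now {s3}.
The final set {s3} contains the accepting state s3.

Yes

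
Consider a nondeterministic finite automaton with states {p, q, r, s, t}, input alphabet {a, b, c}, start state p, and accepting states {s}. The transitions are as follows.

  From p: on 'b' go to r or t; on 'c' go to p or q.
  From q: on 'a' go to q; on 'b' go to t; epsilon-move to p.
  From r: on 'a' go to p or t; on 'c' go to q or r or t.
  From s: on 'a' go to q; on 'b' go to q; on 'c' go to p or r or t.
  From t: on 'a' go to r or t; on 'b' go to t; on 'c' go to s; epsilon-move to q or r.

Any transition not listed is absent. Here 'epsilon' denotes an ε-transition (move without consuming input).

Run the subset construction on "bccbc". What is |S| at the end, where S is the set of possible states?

5

Start in {p}.
Read 'b': {p} → {p, q, r, t}.
Read 'c': {p, q, r, t} → {p, q, r, s, t}.
Read 'c': {p, q, r, s, t} → {p, q, r, s, t}.
Read 'b': {p, q, r, s, t} → {p, q, r, t}.
Read 'c': {p, q, r, t} → {p, q, r, s, t}.
That set has 5 states.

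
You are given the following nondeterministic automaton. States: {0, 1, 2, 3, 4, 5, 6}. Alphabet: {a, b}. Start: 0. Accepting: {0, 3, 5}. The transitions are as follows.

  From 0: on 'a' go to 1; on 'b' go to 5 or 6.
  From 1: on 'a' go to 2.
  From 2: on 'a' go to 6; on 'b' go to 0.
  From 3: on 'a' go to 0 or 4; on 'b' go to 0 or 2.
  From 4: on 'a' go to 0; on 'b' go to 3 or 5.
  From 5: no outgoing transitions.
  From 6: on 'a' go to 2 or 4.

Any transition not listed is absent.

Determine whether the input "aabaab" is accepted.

Yes

Start in {0}.
Read 'a': 0→{1}; now {1}.
Read 'a': 1→{2}; now {2}.
Read 'b': 2→{0}; now {0}.
Read 'a': 0→{1}; now {1}.
Read 'a': 1→{2}; now {2}.
Read 'b': 2→{0}; now {0}.
The final set {0} contains the accepting state 0.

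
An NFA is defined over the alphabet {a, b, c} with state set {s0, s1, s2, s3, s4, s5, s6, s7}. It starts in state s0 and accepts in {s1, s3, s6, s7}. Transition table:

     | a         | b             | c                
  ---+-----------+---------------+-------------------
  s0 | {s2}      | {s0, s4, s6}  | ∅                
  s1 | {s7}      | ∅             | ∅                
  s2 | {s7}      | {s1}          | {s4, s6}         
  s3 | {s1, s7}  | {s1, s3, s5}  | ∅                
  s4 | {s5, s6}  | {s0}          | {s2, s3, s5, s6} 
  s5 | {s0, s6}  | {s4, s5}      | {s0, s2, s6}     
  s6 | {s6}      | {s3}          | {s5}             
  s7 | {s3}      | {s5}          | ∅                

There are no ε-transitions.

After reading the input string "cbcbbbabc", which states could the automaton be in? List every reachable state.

Start in {s0}.
Read 'c': s0→∅; now ∅.
The set is empty and remains empty for the remaining 8 symbols.

∅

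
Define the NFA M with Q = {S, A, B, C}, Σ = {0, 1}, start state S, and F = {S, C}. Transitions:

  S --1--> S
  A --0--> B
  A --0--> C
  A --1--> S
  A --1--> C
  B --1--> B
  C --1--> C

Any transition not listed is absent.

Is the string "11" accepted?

Yes

Start in {S}.
Read '1': S→{S}; now {S}.
Read '1': S→{S}; now {S}.
The final set {S} contains the accepting state S.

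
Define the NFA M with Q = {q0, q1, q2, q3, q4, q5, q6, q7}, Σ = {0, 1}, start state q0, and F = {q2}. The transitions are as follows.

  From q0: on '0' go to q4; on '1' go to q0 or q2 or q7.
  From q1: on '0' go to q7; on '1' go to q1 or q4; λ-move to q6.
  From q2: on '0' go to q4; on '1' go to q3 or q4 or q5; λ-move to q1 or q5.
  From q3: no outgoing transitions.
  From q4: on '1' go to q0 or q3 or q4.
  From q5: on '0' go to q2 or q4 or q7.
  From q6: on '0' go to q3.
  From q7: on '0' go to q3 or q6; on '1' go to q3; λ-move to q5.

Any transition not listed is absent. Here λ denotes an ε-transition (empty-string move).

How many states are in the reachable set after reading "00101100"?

0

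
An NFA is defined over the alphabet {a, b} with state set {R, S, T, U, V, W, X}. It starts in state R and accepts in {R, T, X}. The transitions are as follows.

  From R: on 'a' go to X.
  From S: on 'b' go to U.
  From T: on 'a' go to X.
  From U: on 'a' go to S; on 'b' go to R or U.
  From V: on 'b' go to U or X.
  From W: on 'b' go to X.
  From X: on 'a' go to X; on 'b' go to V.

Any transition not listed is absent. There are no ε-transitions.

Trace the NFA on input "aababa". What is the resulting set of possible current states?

Start in {R}.
Read 'a': {R} → {X}.
Read 'a': {X} → {X}.
Read 'b': {X} → {V}.
Read 'a': {V} → ∅.
The set is empty and remains empty for the remaining 2 symbols.

∅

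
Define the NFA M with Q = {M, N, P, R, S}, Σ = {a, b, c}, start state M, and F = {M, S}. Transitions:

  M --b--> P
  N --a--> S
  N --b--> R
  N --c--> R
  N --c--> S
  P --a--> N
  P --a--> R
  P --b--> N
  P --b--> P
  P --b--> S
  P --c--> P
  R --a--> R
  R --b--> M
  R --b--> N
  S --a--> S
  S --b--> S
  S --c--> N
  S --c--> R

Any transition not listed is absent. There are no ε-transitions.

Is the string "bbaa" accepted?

Yes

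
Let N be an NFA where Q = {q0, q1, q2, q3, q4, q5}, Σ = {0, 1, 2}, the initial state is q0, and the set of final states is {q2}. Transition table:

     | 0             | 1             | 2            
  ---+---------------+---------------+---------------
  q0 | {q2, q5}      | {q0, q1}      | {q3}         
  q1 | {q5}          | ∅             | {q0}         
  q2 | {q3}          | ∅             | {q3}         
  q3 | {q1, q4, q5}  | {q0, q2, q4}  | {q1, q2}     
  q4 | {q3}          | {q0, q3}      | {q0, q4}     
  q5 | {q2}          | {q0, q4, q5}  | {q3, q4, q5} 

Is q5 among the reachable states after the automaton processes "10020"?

Yes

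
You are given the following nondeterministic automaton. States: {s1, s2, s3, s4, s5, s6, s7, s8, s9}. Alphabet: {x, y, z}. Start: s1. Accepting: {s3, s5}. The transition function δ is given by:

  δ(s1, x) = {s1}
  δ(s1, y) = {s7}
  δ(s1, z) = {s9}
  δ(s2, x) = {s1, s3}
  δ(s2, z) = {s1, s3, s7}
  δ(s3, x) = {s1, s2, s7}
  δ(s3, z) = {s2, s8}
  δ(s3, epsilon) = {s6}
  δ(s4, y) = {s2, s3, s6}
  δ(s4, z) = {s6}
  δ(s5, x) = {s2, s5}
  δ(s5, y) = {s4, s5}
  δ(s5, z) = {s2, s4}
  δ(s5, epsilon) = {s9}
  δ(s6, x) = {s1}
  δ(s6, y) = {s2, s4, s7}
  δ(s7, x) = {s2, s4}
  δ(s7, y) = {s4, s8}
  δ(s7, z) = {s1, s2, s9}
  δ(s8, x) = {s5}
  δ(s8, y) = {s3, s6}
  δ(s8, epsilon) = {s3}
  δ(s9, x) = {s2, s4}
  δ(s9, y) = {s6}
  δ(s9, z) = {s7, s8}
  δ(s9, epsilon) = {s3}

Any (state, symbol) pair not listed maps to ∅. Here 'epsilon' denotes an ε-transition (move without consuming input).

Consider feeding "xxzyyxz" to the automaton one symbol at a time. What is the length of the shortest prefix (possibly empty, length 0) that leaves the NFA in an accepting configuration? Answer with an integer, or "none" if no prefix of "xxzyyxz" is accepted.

3

Start in {s1}.
Read 'x': s1→{s1}; now {s1}.
Read 'x': s1→{s1}; now {s1}.
Read 'z': s1→{s9}; union {s9}; ε-closure = {s3, s6, s9}.
None of the earlier sets intersect F, but {s3, s6, s9} does.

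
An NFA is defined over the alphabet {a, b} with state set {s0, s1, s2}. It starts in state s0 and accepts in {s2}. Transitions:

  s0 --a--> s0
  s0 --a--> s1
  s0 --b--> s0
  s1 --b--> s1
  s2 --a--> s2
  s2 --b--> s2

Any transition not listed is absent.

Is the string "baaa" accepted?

No

Start in {s0}.
Read 'b': {s0} → {s0}.
Read 'a': {s0} → {s0, s1}.
Read 'a': {s0, s1} → {s0, s1}.
Read 'a': {s0, s1} → {s0, s1}.
The final set {s0, s1} contains no accepting state.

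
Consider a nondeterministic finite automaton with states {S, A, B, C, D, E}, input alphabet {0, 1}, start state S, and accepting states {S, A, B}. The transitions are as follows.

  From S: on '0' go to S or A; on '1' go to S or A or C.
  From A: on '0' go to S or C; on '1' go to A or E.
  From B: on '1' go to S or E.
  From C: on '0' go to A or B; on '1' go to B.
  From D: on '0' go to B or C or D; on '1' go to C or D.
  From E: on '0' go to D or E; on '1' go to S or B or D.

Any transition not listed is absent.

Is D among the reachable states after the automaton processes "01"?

Start in {S}.
Read '0': S→{S, A}; now {S, A}.
Read '1': S→{S, A, C}, A→{A, E}; now {S, A, C, E}.
State D is not in {S, A, C, E}.

No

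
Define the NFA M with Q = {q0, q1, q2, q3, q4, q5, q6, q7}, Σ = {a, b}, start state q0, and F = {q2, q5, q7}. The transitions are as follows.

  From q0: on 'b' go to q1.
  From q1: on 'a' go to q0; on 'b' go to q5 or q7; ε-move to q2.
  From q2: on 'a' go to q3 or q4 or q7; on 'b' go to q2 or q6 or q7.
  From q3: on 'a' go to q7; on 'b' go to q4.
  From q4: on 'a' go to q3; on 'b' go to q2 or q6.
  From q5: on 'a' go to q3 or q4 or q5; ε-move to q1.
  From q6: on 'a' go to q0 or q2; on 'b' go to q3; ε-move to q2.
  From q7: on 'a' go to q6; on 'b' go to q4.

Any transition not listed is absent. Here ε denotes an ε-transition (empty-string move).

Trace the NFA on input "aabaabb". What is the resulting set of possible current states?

∅

Start in {q0}.
Read 'a': q0→∅; now ∅.
The set is empty and remains empty for the remaining 6 symbols.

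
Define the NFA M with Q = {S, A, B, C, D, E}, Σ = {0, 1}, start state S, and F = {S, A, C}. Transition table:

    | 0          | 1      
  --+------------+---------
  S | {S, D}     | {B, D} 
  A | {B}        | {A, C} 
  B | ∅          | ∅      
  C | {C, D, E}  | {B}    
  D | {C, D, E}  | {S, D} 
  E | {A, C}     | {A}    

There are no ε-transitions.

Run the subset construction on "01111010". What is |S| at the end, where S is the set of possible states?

5

Start in {S}.
Read '0': {S} → {S, D}.
Read '1': {S, D} → {S, B, D}.
Read '1': {S, B, D} → {S, B, D}.
Read '1': {S, B, D} → {S, B, D}.
Read '1': {S, B, D} → {S, B, D}.
Read '0': {S, B, D} → {S, C, D, E}.
Read '1': {S, C, D, E} → {S, A, B, D}.
Read '0': {S, A, B, D} → {S, B, C, D, E}.
That set has 5 states.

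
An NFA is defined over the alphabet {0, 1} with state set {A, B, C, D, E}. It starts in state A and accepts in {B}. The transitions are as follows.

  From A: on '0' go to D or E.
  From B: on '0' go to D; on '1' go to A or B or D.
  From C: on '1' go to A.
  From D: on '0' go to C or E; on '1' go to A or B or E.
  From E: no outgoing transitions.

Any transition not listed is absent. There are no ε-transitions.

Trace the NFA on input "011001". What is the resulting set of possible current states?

Start in {A}.
Read '0': A→{D, E}; now {D, E}.
Read '1': D→{A, B, E}, E→∅; now {A, B, E}.
Read '1': A→∅, B→{A, B, D}, E→∅; now {A, B, D}.
Read '0': A→{D, E}, B→{D}, D→{C, E}; now {C, D, E}.
Read '0': C→∅, D→{C, E}, E→∅; now {C, E}.
Read '1': C→{A}, E→∅; now {A}.

{A}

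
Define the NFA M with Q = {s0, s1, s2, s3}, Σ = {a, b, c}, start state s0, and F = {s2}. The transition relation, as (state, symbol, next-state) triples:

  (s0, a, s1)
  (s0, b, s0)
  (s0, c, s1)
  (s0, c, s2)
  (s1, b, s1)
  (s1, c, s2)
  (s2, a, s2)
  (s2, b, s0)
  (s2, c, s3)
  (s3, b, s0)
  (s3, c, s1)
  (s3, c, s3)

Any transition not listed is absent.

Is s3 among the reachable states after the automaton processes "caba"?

Start in {s0}.
Read 'c': s0→{s1, s2}; now {s1, s2}.
Read 'a': s1→∅, s2→{s2}; now {s2}.
Read 'b': s2→{s0}; now {s0}.
Read 'a': s0→{s1}; now {s1}.
State s3 is not in {s1}.

No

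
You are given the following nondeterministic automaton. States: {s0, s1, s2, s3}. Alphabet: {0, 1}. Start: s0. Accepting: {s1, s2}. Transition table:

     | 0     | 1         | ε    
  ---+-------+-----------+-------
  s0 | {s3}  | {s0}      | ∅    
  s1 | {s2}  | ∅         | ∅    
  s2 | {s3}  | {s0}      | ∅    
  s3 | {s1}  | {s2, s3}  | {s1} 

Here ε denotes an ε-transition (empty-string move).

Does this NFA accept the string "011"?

Start in {s0}.
Read '0': s0→{s3}; union {s3}; ε-closure = {s1, s3}.
Read '1': s1→∅, s3→{s2, s3}; union {s2, s3}; ε-closure = {s1, s2, s3}.
Read '1': s1→∅, s2→{s0}, s3→{s2, s3}; union {s0, s2, s3}; ε-closure = {s0, s1, s2, s3}.
The final set {s0, s1, s2, s3} contains the accepting states s1, s2.

Yes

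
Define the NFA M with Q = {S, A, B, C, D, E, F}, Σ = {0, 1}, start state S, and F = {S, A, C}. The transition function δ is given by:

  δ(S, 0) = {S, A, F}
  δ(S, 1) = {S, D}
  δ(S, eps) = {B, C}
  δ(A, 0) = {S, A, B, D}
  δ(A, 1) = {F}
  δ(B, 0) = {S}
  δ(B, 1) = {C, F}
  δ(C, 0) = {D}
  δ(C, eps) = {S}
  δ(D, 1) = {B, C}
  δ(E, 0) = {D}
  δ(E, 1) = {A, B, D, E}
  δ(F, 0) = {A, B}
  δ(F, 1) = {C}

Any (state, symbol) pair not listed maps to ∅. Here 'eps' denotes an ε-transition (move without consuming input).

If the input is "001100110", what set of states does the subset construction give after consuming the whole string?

{S, A, B, C, D, F}

Start: ε-closure({S}) = {S, B, C}.
Read '0': {S, B, C} → {S, A, B, C, D, F}.
Read '0': {S, A, B, C, D, F} → {S, A, B, C, D, F}.
Read '1': {S, A, B, C, D, F} → {S, B, C, D, F}.
Read '1': {S, B, C, D, F} → {S, B, C, D, F}.
Read '0': {S, B, C, D, F} → {S, A, B, C, D, F}.
Read '0': {S, A, B, C, D, F} → {S, A, B, C, D, F}.
Read '1': {S, A, B, C, D, F} → {S, B, C, D, F}.
Read '1': {S, B, C, D, F} → {S, B, C, D, F}.
Read '0': {S, B, C, D, F} → {S, A, B, C, D, F}.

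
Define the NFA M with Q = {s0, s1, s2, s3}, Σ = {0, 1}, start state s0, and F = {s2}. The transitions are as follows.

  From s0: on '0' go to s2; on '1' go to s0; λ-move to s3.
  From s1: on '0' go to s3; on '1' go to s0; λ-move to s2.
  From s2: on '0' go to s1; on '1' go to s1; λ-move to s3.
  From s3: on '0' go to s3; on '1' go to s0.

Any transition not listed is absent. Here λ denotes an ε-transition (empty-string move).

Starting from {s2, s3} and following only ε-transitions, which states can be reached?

Begin with {s2, s3}.
No ε-moves leave this set, so the closure equals the set itself.

{s2, s3}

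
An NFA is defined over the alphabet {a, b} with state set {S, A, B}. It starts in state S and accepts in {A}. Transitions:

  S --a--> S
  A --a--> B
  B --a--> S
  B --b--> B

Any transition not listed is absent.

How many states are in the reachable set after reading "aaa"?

1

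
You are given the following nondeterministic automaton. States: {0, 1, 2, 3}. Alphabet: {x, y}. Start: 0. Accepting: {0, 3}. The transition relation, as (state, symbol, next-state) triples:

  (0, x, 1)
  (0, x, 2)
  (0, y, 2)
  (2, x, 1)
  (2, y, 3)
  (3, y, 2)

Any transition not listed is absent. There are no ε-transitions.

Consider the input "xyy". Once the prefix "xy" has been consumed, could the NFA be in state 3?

Start in {0}.
Read 'x': 0→{1, 2}; now {1, 2}.
Read 'y': 1→∅, 2→{3}; now {3}.
State 3 is in {3}.

Yes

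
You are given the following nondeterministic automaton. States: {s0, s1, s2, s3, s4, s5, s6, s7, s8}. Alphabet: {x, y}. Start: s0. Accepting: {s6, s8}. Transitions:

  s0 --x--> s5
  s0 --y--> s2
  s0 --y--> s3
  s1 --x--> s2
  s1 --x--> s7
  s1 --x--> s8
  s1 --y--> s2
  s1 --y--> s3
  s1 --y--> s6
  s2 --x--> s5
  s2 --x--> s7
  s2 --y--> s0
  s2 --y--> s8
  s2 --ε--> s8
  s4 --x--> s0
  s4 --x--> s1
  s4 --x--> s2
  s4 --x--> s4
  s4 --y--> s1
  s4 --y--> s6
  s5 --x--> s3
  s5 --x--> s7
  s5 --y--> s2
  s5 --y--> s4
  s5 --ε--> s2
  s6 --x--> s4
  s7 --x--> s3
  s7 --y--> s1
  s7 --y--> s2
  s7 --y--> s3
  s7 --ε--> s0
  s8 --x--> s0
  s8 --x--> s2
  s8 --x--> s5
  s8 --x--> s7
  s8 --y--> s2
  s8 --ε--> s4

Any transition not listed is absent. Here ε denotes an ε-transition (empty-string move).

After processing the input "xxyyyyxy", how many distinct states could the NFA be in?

7

Start in {s0}.
Read 'x': s0→{s5}; union {s5}; ε-closure = {s2, s4, s5, s8}.
Read 'x': s2→{s5, s7}, s4→{s0, s1, s2, s4}, s5→{s3, s7}, s8→{s0, s2, s5, s7}; union {s0, s1, s2, s3, s4, s5, s7}; ε-closure = {s0, s1, s2, s3, s4, s5, s7, s8}.
Read 'y': s0→{s2, s3}, s1→{s2, s3, s6}, s2→{s0, s8}, s3→∅, s4→{s1, s6}, s5→{s2, s4}, s7→{s1, s2, s3}, s8→{s2}; now {s0, s1, s2, s3, s4, s6, s8}.
Read 'y': s0→{s2, s3}, s1→{s2, s3, s6}, s2→{s0, s8}, s3→∅, s4→{s1, s6}, s6→∅, s8→{s2}; union {s0, s1, s2, s3, s6, s8}; ε-closure = {s0, s1, s2, s3, s4, s6, s8}.
Read 'y': s0→{s2, s3}, s1→{s2, s3, s6}, s2→{s0, s8}, s3→∅, s4→{s1, s6}, s6→∅, s8→{s2}; union {s0, s1, s2, s3, s6, s8}; ε-closure = {s0, s1, s2, s3, s4, s6, s8}.
Read 'y': s0→{s2, s3}, s1→{s2, s3, s6}, s2→{s0, s8}, s3→∅, s4→{s1, s6}, s6→∅, s8→{s2}; union {s0, s1, s2, s3, s6, s8}; ε-closure = {s0, s1, s2, s3, s4, s6, s8}.
Read 'x': s0→{s5}, s1→{s2, s7, s8}, s2→{s5, s7}, s3→∅, s4→{s0, s1, s2, s4}, s6→{s4}, s8→{s0, s2, s5, s7}; now {s0, s1, s2, s4, s5, s7, s8}.
Read 'y': s0→{s2, s3}, s1→{s2, s3, s6}, s2→{s0, s8}, s4→{s1, s6}, s5→{s2, s4}, s7→{s1, s2, s3}, s8→{s2}; now {s0, s1, s2, s3, s4, s6, s8}.
That set has 7 states.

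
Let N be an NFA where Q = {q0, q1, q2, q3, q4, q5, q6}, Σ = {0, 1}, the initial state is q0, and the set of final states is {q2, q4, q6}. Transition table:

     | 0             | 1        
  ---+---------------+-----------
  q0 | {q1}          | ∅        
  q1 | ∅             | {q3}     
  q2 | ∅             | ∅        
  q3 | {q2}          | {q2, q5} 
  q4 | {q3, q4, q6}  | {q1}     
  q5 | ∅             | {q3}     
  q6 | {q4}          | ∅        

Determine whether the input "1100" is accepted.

Start in {q0}.
Read '1': {q0} → ∅.
The set is empty and remains empty for the remaining 3 symbols.
The final set ∅ contains no accepting state.

No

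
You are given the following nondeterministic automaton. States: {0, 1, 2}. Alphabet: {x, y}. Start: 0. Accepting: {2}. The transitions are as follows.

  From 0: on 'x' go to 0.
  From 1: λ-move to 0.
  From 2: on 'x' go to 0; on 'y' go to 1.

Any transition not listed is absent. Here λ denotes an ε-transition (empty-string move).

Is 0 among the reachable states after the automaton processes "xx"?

Yes

Start in {0}.
Read 'x': 0→{0}; now {0}.
Read 'x': 0→{0}; now {0}.
State 0 is in {0}.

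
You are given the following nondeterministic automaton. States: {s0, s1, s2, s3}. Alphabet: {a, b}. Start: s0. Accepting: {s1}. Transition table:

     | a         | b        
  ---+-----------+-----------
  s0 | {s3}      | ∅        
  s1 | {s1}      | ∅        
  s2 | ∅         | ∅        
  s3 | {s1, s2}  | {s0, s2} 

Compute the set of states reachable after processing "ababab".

{s0, s2}

Start in {s0}.
Read 'a': s0→{s3}; now {s3}.
Read 'b': s3→{s0, s2}; now {s0, s2}.
Read 'a': s0→{s3}, s2→∅; now {s3}.
Read 'b': s3→{s0, s2}; now {s0, s2}.
Read 'a': s0→{s3}, s2→∅; now {s3}.
Read 'b': s3→{s0, s2}; now {s0, s2}.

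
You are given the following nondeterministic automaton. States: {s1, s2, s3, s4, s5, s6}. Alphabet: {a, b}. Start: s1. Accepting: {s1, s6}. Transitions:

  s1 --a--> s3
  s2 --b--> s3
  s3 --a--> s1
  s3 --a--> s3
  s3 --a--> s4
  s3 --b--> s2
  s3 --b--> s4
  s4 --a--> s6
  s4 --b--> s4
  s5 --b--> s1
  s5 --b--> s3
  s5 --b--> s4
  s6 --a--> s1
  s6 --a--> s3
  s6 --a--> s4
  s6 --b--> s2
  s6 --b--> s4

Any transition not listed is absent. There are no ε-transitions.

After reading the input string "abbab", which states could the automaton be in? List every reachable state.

{s2, s4}

Start in {s1}.
Read 'a': {s1} → {s3}.
Read 'b': {s3} → {s2, s4}.
Read 'b': {s2, s4} → {s3, s4}.
Read 'a': {s3, s4} → {s1, s3, s4, s6}.
Read 'b': {s1, s3, s4, s6} → {s2, s4}.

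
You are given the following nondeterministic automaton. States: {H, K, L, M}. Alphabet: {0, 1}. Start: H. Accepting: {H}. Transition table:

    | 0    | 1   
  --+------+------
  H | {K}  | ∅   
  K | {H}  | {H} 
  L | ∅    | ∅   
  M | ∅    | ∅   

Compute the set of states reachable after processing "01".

{H}

Start in {H}.
Read '0': H→{K}; now {K}.
Read '1': K→{H}; now {H}.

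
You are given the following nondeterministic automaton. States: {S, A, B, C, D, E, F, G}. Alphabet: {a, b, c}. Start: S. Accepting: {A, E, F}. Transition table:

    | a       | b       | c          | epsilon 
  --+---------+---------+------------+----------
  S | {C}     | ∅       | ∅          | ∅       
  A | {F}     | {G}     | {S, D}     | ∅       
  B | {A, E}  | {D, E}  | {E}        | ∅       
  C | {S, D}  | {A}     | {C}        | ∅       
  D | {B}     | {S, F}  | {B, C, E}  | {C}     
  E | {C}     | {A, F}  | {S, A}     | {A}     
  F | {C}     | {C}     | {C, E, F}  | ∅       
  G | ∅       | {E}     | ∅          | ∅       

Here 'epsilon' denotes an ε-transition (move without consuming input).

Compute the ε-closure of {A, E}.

{A, E}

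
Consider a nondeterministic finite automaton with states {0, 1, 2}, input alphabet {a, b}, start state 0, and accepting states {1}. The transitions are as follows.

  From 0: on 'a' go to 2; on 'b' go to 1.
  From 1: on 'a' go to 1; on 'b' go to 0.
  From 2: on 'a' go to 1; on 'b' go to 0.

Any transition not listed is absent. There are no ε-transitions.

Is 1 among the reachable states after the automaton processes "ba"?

Yes

Start in {0}.
Read 'b': {0} → {1}.
Read 'a': {1} → {1}.
State 1 is in {1}.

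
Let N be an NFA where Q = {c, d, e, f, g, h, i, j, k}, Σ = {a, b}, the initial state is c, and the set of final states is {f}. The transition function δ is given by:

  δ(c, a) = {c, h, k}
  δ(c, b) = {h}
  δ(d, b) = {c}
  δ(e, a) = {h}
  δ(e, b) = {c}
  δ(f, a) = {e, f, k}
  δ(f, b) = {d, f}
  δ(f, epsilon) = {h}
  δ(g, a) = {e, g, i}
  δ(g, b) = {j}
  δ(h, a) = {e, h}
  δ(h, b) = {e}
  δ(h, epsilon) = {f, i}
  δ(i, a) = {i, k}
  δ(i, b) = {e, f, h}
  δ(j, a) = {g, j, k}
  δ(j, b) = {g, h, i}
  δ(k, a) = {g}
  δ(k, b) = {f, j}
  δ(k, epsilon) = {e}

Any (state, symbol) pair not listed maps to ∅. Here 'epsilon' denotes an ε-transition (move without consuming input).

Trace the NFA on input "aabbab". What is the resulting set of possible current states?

Start in {c}.
Read 'a': {c} → {c, e, f, h, i, k}.
Read 'a': {c, e, f, h, i, k} → {c, e, f, g, h, i, k}.
Read 'b': {c, e, f, g, h, i, k} → {c, d, e, f, h, i, j}.
Read 'b': {c, d, e, f, h, i, j} → {c, d, e, f, g, h, i}.
Read 'a': {c, d, e, f, g, h, i} → {c, e, f, g, h, i, k}.
Read 'b': {c, e, f, g, h, i, k} → {c, d, e, f, h, i, j}.

{c, d, e, f, h, i, j}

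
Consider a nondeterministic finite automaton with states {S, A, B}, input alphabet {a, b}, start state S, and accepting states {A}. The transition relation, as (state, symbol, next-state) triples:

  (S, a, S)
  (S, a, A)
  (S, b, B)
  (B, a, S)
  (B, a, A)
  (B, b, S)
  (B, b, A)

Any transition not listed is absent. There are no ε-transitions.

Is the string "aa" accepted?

Yes

Start in {S}.
Read 'a': {S} → {S, A}.
Read 'a': {S, A} → {S, A}.
The final set {S, A} contains the accepting state A.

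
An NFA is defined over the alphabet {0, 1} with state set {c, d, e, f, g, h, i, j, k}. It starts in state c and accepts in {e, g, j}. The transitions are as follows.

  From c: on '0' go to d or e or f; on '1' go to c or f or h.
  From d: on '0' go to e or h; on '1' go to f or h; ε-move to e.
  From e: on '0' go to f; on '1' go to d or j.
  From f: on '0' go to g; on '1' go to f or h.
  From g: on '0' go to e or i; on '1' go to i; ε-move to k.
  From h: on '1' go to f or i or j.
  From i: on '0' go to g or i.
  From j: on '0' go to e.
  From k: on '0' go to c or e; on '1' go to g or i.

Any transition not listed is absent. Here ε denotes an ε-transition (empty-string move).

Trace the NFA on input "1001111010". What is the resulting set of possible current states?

Start in {c}.
Read '1': {c} → {c, f, h}.
Read '0': {c, f, h} → {d, e, f, g, k}.
Read '0': {d, e, f, g, k} → {c, e, f, g, h, i, k}.
Read '1': {c, e, f, g, h, i, k} → {c, d, e, f, g, h, i, j, k}.
Read '1': {c, d, e, f, g, h, i, j, k} → {c, d, e, f, g, h, i, j, k}.
Read '1': {c, d, e, f, g, h, i, j, k} → {c, d, e, f, g, h, i, j, k}.
Read '1': {c, d, e, f, g, h, i, j, k} → {c, d, e, f, g, h, i, j, k}.
Read '0': {c, d, e, f, g, h, i, j, k} → {c, d, e, f, g, h, i, k}.
Read '1': {c, d, e, f, g, h, i, k} → {c, d, e, f, g, h, i, j, k}.
Read '0': {c, d, e, f, g, h, i, j, k} → {c, d, e, f, g, h, i, k}.

{c, d, e, f, g, h, i, k}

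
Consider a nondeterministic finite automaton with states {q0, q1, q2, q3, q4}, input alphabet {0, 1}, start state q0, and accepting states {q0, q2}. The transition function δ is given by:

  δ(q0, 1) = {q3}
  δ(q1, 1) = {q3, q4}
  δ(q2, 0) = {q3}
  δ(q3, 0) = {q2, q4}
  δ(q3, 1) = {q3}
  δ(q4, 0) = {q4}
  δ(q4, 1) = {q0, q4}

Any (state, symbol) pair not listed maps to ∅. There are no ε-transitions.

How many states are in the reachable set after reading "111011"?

3

Start in {q0}.
Read '1': q0→{q3}; now {q3}.
Read '1': q3→{q3}; now {q3}.
Read '1': q3→{q3}; now {q3}.
Read '0': q3→{q2, q4}; now {q2, q4}.
Read '1': q2→∅, q4→{q0, q4}; now {q0, q4}.
Read '1': q0→{q3}, q4→{q0, q4}; now {q0, q3, q4}.
That set has 3 states.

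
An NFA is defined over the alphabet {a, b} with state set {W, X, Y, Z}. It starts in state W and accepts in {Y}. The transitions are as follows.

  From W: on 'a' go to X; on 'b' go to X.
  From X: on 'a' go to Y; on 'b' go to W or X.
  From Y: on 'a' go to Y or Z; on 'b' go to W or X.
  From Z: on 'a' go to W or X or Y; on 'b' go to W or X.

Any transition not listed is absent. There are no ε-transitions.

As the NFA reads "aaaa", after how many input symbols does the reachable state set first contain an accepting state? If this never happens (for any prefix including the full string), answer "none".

2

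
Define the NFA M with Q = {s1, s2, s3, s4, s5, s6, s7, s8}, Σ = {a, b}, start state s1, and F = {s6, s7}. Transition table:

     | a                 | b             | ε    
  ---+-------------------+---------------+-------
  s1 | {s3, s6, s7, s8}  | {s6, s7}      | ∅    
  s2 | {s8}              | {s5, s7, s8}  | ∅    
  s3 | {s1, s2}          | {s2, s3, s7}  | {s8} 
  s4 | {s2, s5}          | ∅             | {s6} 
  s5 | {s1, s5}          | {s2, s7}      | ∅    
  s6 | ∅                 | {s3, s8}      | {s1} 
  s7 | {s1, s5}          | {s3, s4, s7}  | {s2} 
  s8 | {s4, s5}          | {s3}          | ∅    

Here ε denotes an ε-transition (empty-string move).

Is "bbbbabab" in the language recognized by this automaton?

Yes

Start in {s1}.
Read 'b': s1→{s6, s7}; union {s6, s7}; ε-closure = {s1, s2, s6, s7}.
Read 'b': s1→{s6, s7}, s2→{s5, s7, s8}, s6→{s3, s8}, s7→{s3, s4, s7}; union {s3, s4, s5, s6, s7, s8}; ε-closure = {s1, s2, s3, s4, s5, s6, s7, s8}.
Read 'b': s1→{s6, s7}, s2→{s5, s7, s8}, s3→{s2, s3, s7}, s4→∅, s5→{s2, s7}, s6→{s3, s8}, s7→{s3, s4, s7}, s8→{s3}; union {s2, s3, s4, s5, s6, s7, s8}; ε-closure = {s1, s2, s3, s4, s5, s6, s7, s8}.
Read 'b': s1→{s6, s7}, s2→{s5, s7, s8}, s3→{s2, s3, s7}, s4→∅, s5→{s2, s7}, s6→{s3, s8}, s7→{s3, s4, s7}, s8→{s3}; union {s2, s3, s4, s5, s6, s7, s8}; ε-closure = {s1, s2, s3, s4, s5, s6, s7, s8}.
Read 'a': s1→{s3, s6, s7, s8}, s2→{s8}, s3→{s1, s2}, s4→{s2, s5}, s5→{s1, s5}, s6→∅, s7→{s1, s5}, s8→{s4, s5}; now {s1, s2, s3, s4, s5, s6, s7, s8}.
Read 'b': s1→{s6, s7}, s2→{s5, s7, s8}, s3→{s2, s3, s7}, s4→∅, s5→{s2, s7}, s6→{s3, s8}, s7→{s3, s4, s7}, s8→{s3}; union {s2, s3, s4, s5, s6, s7, s8}; ε-closure = {s1, s2, s3, s4, s5, s6, s7, s8}.
Read 'a': s1→{s3, s6, s7, s8}, s2→{s8}, s3→{s1, s2}, s4→{s2, s5}, s5→{s1, s5}, s6→∅, s7→{s1, s5}, s8→{s4, s5}; now {s1, s2, s3, s4, s5, s6, s7, s8}.
Read 'b': s1→{s6, s7}, s2→{s5, s7, s8}, s3→{s2, s3, s7}, s4→∅, s5→{s2, s7}, s6→{s3, s8}, s7→{s3, s4, s7}, s8→{s3}; union {s2, s3, s4, s5, s6, s7, s8}; ε-closure = {s1, s2, s3, s4, s5, s6, s7, s8}.
The final set {s1, s2, s3, s4, s5, s6, s7, s8} contains the accepting states s6, s7.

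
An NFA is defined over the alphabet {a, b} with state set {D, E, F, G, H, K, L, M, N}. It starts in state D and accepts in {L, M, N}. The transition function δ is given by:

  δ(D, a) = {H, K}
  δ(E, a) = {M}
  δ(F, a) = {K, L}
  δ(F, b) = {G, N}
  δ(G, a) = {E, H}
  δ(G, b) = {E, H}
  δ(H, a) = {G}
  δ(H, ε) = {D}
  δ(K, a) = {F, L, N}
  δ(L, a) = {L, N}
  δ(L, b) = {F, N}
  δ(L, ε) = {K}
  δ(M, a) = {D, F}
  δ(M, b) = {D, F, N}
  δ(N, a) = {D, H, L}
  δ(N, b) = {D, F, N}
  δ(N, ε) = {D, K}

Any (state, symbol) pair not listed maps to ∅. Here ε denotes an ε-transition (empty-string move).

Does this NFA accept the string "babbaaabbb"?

Start in {D}.
Read 'b': D→∅; now ∅.
The set is empty and remains empty for the remaining 9 symbols.
The final set ∅ contains no accepting state.

No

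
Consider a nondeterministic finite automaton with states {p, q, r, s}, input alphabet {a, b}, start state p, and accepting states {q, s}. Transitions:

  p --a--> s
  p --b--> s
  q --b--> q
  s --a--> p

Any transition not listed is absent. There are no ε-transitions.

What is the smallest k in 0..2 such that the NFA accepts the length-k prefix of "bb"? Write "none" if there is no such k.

Start in {p}.
Read 'b': p→{s}; now {s}.
None of the earlier sets intersect F, but {s} does.

1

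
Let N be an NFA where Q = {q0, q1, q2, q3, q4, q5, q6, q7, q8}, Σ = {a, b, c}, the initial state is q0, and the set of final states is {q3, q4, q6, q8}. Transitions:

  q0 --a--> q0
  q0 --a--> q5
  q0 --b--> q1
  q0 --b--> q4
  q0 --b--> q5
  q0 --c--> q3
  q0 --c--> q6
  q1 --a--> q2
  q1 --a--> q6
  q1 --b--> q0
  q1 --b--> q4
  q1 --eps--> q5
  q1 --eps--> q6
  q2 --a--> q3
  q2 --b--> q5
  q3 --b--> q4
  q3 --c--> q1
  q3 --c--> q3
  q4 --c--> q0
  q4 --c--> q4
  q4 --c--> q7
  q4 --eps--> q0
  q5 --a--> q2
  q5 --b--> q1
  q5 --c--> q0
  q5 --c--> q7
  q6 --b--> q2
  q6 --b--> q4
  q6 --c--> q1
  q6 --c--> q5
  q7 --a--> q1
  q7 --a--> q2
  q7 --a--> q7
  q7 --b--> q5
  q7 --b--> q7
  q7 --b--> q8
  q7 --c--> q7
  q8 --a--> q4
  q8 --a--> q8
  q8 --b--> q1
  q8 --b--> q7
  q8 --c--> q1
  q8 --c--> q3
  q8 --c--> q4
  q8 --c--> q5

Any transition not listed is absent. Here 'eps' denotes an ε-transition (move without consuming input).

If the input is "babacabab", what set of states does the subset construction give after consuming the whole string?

{q0, q1, q2, q4, q5, q6, q7, q8}

Start in {q0}.
Read 'b': {q0} → {q0, q1, q4, q5, q6}.
Read 'a': {q0, q1, q4, q5, q6} → {q0, q2, q5, q6}.
Read 'b': {q0, q2, q5, q6} → {q0, q1, q2, q4, q5, q6}.
Read 'a': {q0, q1, q2, q4, q5, q6} → {q0, q2, q3, q5, q6}.
Read 'c': {q0, q2, q3, q5, q6} → {q0, q1, q3, q5, q6, q7}.
Read 'a': {q0, q1, q3, q5, q6, q7} → {q0, q1, q2, q5, q6, q7}.
Read 'b': {q0, q1, q2, q5, q6, q7} → {q0, q1, q2, q4, q5, q6, q7, q8}.
Read 'a': {q0, q1, q2, q4, q5, q6, q7, q8} → {q0, q1, q2, q3, q4, q5, q6, q7, q8}.
Read 'b': {q0, q1, q2, q3, q4, q5, q6, q7, q8} → {q0, q1, q2, q4, q5, q6, q7, q8}.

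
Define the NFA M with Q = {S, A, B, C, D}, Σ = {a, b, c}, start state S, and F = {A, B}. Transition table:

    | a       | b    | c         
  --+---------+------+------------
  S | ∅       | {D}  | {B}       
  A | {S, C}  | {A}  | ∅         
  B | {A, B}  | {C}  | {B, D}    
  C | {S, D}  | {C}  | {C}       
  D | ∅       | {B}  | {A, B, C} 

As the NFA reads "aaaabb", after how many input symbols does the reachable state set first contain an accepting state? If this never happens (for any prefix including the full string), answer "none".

Start in {S}.
Read 'a': S→∅; now ∅.
The set is empty and remains empty for the remaining 5 symbols.
No reachable set along the way intersects F.

none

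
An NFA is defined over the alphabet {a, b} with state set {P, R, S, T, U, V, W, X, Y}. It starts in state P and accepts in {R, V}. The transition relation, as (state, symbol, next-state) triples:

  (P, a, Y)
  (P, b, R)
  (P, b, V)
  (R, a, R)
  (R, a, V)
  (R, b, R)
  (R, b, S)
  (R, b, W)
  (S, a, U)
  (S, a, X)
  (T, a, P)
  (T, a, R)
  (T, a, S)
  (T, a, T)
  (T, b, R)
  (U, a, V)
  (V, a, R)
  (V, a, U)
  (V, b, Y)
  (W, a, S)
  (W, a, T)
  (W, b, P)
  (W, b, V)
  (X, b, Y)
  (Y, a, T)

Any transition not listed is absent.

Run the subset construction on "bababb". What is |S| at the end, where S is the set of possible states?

5

Start in {P}.
Read 'b': {P} → {R, V}.
Read 'a': {R, V} → {R, U, V}.
Read 'b': {R, U, V} → {R, S, W, Y}.
Read 'a': {R, S, W, Y} → {R, S, T, U, V, X}.
Read 'b': {R, S, T, U, V, X} → {R, S, W, Y}.
Read 'b': {R, S, W, Y} → {P, R, S, V, W}.
That set has 5 states.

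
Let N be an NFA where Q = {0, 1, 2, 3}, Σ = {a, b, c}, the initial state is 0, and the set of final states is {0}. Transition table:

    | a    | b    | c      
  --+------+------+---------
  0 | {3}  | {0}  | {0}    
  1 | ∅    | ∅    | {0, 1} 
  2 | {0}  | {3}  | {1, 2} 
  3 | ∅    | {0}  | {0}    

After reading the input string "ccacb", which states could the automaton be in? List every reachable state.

{0}

Start in {0}.
Read 'c': {0} → {0}.
Read 'c': {0} → {0}.
Read 'a': {0} → {3}.
Read 'c': {3} → {0}.
Read 'b': {0} → {0}.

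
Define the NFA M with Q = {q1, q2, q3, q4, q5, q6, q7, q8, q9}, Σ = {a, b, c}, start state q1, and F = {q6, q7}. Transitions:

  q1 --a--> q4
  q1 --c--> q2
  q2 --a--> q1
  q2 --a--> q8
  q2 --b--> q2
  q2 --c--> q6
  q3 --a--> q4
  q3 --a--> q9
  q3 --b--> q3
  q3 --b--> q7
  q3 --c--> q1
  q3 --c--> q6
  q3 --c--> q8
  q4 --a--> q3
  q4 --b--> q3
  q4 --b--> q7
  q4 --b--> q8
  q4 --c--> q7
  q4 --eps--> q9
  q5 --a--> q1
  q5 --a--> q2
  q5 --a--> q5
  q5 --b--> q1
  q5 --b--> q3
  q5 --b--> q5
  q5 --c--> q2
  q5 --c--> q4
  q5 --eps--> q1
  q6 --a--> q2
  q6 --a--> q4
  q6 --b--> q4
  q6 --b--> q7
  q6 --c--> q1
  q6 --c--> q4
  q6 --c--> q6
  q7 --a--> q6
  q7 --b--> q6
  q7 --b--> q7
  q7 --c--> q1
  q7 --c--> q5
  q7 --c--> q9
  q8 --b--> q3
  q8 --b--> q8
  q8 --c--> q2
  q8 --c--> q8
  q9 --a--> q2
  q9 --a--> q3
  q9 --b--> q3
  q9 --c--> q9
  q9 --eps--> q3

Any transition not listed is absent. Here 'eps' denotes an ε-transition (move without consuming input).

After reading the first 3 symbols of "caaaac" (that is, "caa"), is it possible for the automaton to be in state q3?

Start in {q1}.
Read 'c': q1→{q2}; now {q2}.
Read 'a': q2→{q1, q8}; now {q1, q8}.
Read 'a': q1→{q4}, q8→∅; union {q4}; ε-closure = {q3, q4, q9}.
State q3 is in {q3, q4, q9}.

Yes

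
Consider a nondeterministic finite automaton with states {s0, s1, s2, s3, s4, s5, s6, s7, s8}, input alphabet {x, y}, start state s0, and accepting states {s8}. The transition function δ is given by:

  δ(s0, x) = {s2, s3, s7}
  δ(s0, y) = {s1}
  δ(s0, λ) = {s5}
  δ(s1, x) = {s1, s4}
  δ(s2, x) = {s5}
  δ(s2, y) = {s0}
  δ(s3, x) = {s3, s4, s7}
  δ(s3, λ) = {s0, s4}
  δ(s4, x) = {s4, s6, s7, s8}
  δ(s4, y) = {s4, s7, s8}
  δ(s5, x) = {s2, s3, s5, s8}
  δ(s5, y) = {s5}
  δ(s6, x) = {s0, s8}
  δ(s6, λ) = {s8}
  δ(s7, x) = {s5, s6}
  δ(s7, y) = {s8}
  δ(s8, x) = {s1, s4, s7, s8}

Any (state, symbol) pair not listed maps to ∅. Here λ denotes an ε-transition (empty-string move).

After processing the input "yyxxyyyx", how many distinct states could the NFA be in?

9

Start: ε-closure({s0}) = {s0, s5}.
Read 'y': s0→{s1}, s5→{s5}; now {s1, s5}.
Read 'y': s1→∅, s5→{s5}; now {s5}.
Read 'x': s5→{s2, s3, s5, s8}; union {s2, s3, s5, s8}; ε-closure = {s0, s2, s3, s4, s5, s8}.
Read 'x': s0→{s2, s3, s7}, s2→{s5}, s3→{s3, s4, s7}, s4→{s4, s6, s7, s8}, s5→{s2, s3, s5, s8}, s8→{s1, s4, s7, s8}; union {s1, s2, s3, s4, s5, s6, s7, s8}; ε-closure = {s0, s1, s2, s3, s4, s5, s6, s7, s8}.
Read 'y': s0→{s1}, s1→∅, s2→{s0}, s3→∅, s4→{s4, s7, s8}, s5→{s5}, s6→∅, s7→{s8}, s8→∅; now {s0, s1, s4, s5, s7, s8}.
Read 'y': s0→{s1}, s1→∅, s4→{s4, s7, s8}, s5→{s5}, s7→{s8}, s8→∅; now {s1, s4, s5, s7, s8}.
Read 'y': s1→∅, s4→{s4, s7, s8}, s5→{s5}, s7→{s8}, s8→∅; now {s4, s5, s7, s8}.
Read 'x': s4→{s4, s6, s7, s8}, s5→{s2, s3, s5, s8}, s7→{s5, s6}, s8→{s1, s4, s7, s8}; union {s1, s2, s3, s4, s5, s6, s7, s8}; ε-closure = {s0, s1, s2, s3, s4, s5, s6, s7, s8}.
That set has 9 states.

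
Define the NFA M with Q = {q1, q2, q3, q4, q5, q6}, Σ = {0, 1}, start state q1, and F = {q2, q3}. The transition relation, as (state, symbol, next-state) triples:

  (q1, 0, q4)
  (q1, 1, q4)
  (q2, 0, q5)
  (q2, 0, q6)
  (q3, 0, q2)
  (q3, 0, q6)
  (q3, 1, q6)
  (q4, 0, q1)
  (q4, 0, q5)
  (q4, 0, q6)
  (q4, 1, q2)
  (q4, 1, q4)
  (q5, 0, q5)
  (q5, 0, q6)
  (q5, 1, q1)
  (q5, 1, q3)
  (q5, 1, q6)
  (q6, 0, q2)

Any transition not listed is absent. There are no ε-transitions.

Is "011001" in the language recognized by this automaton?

Start in {q1}.
Read '0': {q1} → {q4}.
Read '1': {q4} → {q2, q4}.
Read '1': {q2, q4} → {q2, q4}.
Read '0': {q2, q4} → {q1, q5, q6}.
Read '0': {q1, q5, q6} → {q2, q4, q5, q6}.
Read '1': {q2, q4, q5, q6} → {q1, q2, q3, q4, q6}.
The final set {q1, q2, q3, q4, q6} contains the accepting states q2, q3.

Yes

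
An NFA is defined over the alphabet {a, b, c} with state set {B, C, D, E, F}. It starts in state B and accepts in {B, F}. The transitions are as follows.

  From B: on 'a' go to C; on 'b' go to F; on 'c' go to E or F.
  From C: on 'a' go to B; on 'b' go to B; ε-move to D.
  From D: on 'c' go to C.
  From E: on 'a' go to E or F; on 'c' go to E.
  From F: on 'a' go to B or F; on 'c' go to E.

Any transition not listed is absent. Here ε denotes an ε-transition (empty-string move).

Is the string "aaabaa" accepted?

Yes

Start in {B}.
Read 'a': B→{C}; union {C}; ε-closure = {C, D}.
Read 'a': C→{B}, D→∅; now {B}.
Read 'a': B→{C}; union {C}; ε-closure = {C, D}.
Read 'b': C→{B}, D→∅; now {B}.
Read 'a': B→{C}; union {C}; ε-closure = {C, D}.
Read 'a': C→{B}, D→∅; now {B}.
The final set {B} contains the accepting state B.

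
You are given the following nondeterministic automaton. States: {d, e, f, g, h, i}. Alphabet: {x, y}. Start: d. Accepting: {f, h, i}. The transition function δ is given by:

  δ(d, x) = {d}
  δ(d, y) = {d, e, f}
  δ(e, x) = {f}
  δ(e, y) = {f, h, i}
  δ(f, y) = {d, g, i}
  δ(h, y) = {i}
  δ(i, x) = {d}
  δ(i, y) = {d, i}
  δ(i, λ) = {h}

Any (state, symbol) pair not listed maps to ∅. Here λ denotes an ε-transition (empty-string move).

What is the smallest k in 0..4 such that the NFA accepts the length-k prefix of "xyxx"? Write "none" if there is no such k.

2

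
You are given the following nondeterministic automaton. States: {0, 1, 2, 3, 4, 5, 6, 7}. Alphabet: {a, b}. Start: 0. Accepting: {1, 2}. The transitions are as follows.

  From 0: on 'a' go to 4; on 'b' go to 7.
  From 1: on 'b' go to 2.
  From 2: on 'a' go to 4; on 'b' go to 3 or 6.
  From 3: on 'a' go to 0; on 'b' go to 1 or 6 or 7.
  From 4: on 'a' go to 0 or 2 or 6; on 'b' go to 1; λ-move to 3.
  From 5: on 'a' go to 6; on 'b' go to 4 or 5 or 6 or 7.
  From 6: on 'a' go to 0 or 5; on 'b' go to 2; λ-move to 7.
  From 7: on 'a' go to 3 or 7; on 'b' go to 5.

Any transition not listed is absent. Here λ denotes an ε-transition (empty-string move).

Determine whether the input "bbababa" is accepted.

Start in {0}.
Read 'b': {0} → {7}.
Read 'b': {7} → {5}.
Read 'a': {5} → {6, 7}.
Read 'b': {6, 7} → {2, 5}.
Read 'a': {2, 5} → {3, 4, 6, 7}.
Read 'b': {3, 4, 6, 7} → {1, 2, 5, 6, 7}.
Read 'a': {1, 2, 5, 6, 7} → {0, 3, 4, 5, 6, 7}.
The final set {0, 3, 4, 5, 6, 7} contains no accepting state.

No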